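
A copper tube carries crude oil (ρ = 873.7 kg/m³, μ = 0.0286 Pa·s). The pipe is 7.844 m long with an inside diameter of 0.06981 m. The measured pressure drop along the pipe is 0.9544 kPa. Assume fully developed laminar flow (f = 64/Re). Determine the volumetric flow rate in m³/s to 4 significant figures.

Q ≈ 0.002480 m³/s

For laminar flow, f = 64/Re with Re = ρVD/μ, so Darcy-Weisbach reduces to ΔP = 32μLV/D². Solving for V: V = ΔP·D²/(32μL) = 954.4·(0.06981)²/(32·0.0286·7.844) = 0.6479 m/s.
Check: Re = ρVD/μ = 873.7·0.6479·0.06981/0.0286 = 1382 < 2300, so the laminar assumption holds.
Q = V·A = 0.6479·(π/4·0.06981²) = 0.00248 m³/s = 0.002480 m³/s.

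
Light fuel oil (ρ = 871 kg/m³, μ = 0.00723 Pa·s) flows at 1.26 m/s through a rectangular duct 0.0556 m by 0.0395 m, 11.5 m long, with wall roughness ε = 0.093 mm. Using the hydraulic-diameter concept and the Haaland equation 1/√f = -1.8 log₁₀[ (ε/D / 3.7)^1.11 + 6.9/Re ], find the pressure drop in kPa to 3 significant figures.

ΔP ≈ 6.26 kPa

Hydraulic diameter D_h = 4A/P = 4·(0.0556·0.0395)/(2·(0.0556+0.0395)) = 0.008785/0.1902 = 0.04619 m.
Re = ρVD_h/μ = 871·1.26·0.04619/0.00723 = 7011.
ε/D_h = 9.3e-05/0.04619 = 0.00201; Haaland gives 1/√f = -1.8 log₁₀[0.000238+0.000984] = 5.243, so f = 0.03638.
ΔP = f(L/D_h)(ρV²/2) = 0.03638·11.5/0.04619·691.4 = 6262 Pa.
ΔP = 6.26 kPa.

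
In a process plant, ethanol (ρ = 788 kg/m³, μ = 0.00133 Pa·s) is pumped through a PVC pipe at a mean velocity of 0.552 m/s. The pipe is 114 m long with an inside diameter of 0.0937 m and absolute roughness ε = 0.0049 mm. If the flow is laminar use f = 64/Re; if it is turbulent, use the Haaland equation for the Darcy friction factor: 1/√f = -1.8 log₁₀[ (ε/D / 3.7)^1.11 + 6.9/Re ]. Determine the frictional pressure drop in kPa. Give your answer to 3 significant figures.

Reynolds number Re = ρVD/μ = 788 · 0.552 · 0.0937 / 0.00133 = 3.064e+04.
Re > 4000 → turbulent. Relative roughness ε/D = 4.9e-06/0.0937 = 5.23e-05. Haaland: 1/√f = -1.8 log₁₀[(5.23e-05/3.7)^1.11 + 6.9/3.064e+04] = -1.8 log₁₀[4.14e-06 + 0.000225] = 6.551, so f = 0.0233.
Darcy-Weisbach: ΔP = f(L/D)(ρV²/2) = 0.0233·(114/0.0937)·(788·0.552²/2) = 0.0233·1217·120.1 = 3403 Pa.
ΔP = 3403 Pa = 3.40 kPa.

ΔP ≈ 3.40 kPa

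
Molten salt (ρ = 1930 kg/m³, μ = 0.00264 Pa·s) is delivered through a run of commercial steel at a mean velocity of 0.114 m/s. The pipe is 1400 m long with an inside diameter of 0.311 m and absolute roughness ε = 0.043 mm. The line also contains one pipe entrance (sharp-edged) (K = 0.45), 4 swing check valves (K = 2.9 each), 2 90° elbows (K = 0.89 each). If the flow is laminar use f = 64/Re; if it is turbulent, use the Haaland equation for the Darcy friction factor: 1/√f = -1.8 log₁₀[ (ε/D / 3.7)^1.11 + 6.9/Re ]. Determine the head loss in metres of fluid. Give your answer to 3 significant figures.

h_f ≈ 0.0820 m

Reynolds number Re = ρVD/μ = 1930 · 0.114 · 0.311 / 0.00264 = 2.592e+04.
Re > 4000 → turbulent. Relative roughness ε/D = 4.3e-05/0.311 = 0.000138. Haaland: 1/√f = -1.8 log₁₀[(0.000138/3.7)^1.11 + 6.9/2.592e+04] = -1.8 log₁₀[1.22e-05 + 0.000266] = 6.4, so f = 0.02442.
Total minor-loss coefficient ΣK = 1·0.45 + 4·2.9 + 2·0.89 = 13.8.
ΔP = [f·L/D + ΣK]·(ρV²/2) = [0.02442·1400/0.311 + 13.8]·(1930·0.114²/2) = [109.9 + 13.8]·12.54 = 1552 Pa.
Head loss h_f = ΔP/(ρg) = 1552/(1930·9.81) = 0.0820 m.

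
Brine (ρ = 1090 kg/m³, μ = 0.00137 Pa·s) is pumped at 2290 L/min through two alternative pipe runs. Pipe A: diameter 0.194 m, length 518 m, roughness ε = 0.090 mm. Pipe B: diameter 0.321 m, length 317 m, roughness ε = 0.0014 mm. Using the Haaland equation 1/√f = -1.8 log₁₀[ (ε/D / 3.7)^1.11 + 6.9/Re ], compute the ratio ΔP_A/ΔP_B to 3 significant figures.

ΔP_A/ΔP_B ≈ 21.8

Pipe A: V = Q/A = 0.03817/0.02956 = 1.291 m/s; Re = 1.993e+05; ε/D = 0.000464; Haaland → f = 0.01845; ΔP_A = f(L/D)(ρV²/2) = 4.476e+04 Pa.
Pipe B: V = Q/A = 0.03817/0.08093 = 0.4716 m/s; Re = 1.204e+05; ε/D = 4.36e-06; Haaland → f = 0.01717; ΔP_B = f(L/D)(ρV²/2) = 2055 Pa.
ΔP_A/ΔP_B = 4.476e+04/2055 = 21.8.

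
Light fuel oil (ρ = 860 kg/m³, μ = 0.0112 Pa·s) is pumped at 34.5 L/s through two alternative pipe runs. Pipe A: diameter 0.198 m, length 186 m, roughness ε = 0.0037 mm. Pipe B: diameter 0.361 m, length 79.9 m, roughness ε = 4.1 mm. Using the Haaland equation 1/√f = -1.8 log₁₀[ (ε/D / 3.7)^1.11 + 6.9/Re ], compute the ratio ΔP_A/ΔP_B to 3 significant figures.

Pipe A: V = Q/A = 0.0345/0.03079 = 1.12 m/s; Re = 1.704e+04; ε/D = 1.87e-05; Haaland → f = 0.02684; ΔP_A = f(L/D)(ρV²/2) = 1.361e+04 Pa.
Pipe B: V = Q/A = 0.0345/0.1024 = 0.3371 m/s; Re = 9343; ε/D = 0.0114; Haaland → f = 0.04474; ΔP_B = f(L/D)(ρV²/2) = 483.7 Pa.
ΔP_A/ΔP_B = 1.361e+04/483.7 = 28.1.

ΔP_A/ΔP_B ≈ 28.1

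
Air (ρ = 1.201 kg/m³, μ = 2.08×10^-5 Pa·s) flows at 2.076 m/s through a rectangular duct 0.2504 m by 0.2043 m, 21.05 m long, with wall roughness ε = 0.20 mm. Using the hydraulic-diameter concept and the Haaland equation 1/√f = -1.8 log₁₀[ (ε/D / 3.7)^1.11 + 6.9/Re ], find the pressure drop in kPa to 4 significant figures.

Hydraulic diameter D_h = 4A/P = 4·(0.2504·0.2043)/(2·(0.2504+0.2043)) = 0.2046/0.9094 = 0.225 m.
Re = ρVD_h/μ = 1.201·2.076·0.225/2.08e-05 = 2.697e+04.
ε/D_h = 0.0002/0.225 = 0.000889; Haaland gives 1/√f = -1.8 log₁₀[9.6e-05+0.000256] = 6.217, so f = 0.02588.
ΔP = f(L/D_h)(ρV²/2) = 0.02588·21.05/0.225·2.588 = 6.265 Pa.
ΔP = 0.006265 kPa.

ΔP ≈ 0.006265 kPa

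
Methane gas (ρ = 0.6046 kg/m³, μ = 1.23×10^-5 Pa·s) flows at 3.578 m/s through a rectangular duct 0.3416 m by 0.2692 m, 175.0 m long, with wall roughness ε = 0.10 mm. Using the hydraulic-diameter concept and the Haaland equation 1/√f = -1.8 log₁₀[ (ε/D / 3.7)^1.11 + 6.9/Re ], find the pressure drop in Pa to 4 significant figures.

ΔP ≈ 48.35 Pa

Hydraulic diameter D_h = 4A/P = 4·(0.3416·0.2692)/(2·(0.3416+0.2692)) = 0.3678/1.222 = 0.3011 m.
Re = ρVD_h/μ = 0.6046·3.578·0.3011/1.23e-05 = 5.296e+04.
ε/D_h = 0.0001/0.3011 = 0.000332; Haaland gives 1/√f = -1.8 log₁₀[3.22e-05+0.00013] = 6.82, so f = 0.0215.
ΔP = f(L/D_h)(ρV²/2) = 0.0215·175/0.3011·3.87 = 48.35 Pa.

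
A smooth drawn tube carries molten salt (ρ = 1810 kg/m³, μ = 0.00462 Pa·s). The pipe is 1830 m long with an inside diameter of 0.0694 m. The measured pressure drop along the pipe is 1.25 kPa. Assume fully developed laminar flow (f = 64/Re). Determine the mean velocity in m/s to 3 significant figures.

For laminar flow, f = 64/Re with Re = ρVD/μ, so Darcy-Weisbach reduces to ΔP = 32μLV/D². Solving for V: V = ΔP·D²/(32μL) = 1250·(0.0694)²/(32·0.00462·1830) = 0.02225 m/s.
Check: Re = ρVD/μ = 1810·0.02225·0.0694/0.00462 = 605 < 2300, so the laminar assumption holds.

V ≈ 0.0223 m/s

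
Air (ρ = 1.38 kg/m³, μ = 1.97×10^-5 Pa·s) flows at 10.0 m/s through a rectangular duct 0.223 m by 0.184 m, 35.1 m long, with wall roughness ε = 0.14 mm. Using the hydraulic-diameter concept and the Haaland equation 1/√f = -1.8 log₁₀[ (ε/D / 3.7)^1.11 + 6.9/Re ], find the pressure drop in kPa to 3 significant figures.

ΔP ≈ 0.242 kPa

Hydraulic diameter D_h = 4A/P = 4·(0.223·0.184)/(2·(0.223+0.184)) = 0.1641/0.814 = 0.2016 m.
Re = ρVD_h/μ = 1.38·10·0.2016/1.97e-05 = 1.412e+05.
ε/D_h = 0.00014/0.2016 = 0.000694; Haaland gives 1/√f = -1.8 log₁₀[7.3e-05+4.89e-05] = 7.045, so f = 0.02015.
ΔP = f(L/D_h)(ρV²/2) = 0.02015·35.1/0.2016·69 = 242 Pa.
ΔP = 0.242 kPa.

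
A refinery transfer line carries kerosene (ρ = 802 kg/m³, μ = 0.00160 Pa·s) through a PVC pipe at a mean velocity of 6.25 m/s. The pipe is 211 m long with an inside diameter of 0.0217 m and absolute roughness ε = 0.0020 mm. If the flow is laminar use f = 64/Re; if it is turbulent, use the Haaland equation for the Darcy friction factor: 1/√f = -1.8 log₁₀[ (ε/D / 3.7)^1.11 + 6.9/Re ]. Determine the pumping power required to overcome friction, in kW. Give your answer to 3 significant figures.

Reynolds number Re = ρVD/μ = 802 · 6.25 · 0.0217 / 0.0016 = 6.798e+04.
Re > 4000 → turbulent. Relative roughness ε/D = 2e-06/0.0217 = 9.22e-05. Haaland: 1/√f = -1.8 log₁₀[(9.22e-05/3.7)^1.11 + 6.9/6.798e+04] = -1.8 log₁₀[7.76e-06 + 0.000101] = 7.131, so f = 0.01967.
Darcy-Weisbach: ΔP = f(L/D)(ρV²/2) = 0.01967·(211/0.0217)·(802·6.25²/2) = 0.01967·9724·1.566e+04 = 2.995e+06 Pa.
Q = V·A = 6.25·0.0003698 = 0.002311 m³/s.
Pumping power P = QΔP = 0.002311·2.995e+06 = 6924 W = 6.92 kW.

P ≈ 6.92 kW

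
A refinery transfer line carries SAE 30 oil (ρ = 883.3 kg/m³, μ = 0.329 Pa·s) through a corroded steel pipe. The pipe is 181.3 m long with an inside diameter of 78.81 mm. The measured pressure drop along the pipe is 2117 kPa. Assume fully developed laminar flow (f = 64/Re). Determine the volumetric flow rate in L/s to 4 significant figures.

Q ≈ 33.60 L/s

For laminar flow, f = 64/Re with Re = ρVD/μ, so Darcy-Weisbach reduces to ΔP = 32μLV/D². Solving for V: V = ΔP·D²/(32μL) = 2.117e+06·(0.07881)²/(32·0.329·181.3) = 6.889 m/s.
Check: Re = ρVD/μ = 883.3·6.889·0.07881/0.329 = 1458 < 2300, so the laminar assumption holds.
Q = V·A = 6.889·(π/4·0.07881²) = 0.0336 m³/s = 33.60 L/s.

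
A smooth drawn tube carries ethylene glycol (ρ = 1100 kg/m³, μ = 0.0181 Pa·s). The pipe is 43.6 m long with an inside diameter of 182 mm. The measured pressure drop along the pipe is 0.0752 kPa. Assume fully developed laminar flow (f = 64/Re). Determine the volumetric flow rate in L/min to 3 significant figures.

Q ≈ 154 L/min

For laminar flow, f = 64/Re with Re = ρVD/μ, so Darcy-Weisbach reduces to ΔP = 32μLV/D². Solving for V: V = ΔP·D²/(32μL) = 75.2·(0.182)²/(32·0.0181·43.6) = 0.09864 m/s.
Check: Re = ρVD/μ = 1100·0.09864·0.182/0.0181 = 1091 < 2300, so the laminar assumption holds.
Q = V·A = 0.09864·(π/4·0.182²) = 0.002566 m³/s = 154 L/min.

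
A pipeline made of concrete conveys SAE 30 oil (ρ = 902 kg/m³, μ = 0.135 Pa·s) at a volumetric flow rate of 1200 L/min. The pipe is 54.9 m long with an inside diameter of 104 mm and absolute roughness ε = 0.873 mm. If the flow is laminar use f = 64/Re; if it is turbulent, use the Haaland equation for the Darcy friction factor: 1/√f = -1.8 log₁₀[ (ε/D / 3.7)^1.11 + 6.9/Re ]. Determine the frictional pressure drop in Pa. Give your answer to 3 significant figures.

Q = 1200 L/min = 1200/60000 = 0.02 m³/s.
Cross-sectional area A = πD²/4 = π(0.104)²/4 = 0.008495 m²; mean velocity V = Q/A = 0.02/0.008495 = 2.354 m/s.
Reynolds number Re = ρVD/μ = 902 · 2.354 · 0.104 / 0.135 = 1636.
Re < 2300 → laminar flow, so f = 64/Re = 64/1636 = 0.03912 (the turbulent correlation is not needed).
Darcy-Weisbach: ΔP = f(L/D)(ρV²/2) = 0.03912·(54.9/0.104)·(902·2.354²/2) = 0.03912·527.9·2500 = 5.163e+04 Pa.

ΔP ≈ 51600 Pa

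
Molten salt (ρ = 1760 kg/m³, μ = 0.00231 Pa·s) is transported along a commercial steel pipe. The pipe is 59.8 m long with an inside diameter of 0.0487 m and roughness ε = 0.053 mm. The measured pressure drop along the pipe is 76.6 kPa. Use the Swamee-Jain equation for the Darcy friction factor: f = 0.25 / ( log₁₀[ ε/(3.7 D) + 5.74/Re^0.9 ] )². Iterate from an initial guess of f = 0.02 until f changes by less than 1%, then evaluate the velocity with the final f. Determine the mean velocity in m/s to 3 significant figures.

V ≈ 1.73 m/s

Rearranging Darcy-Weisbach: V = √(2·ΔP·D/(f·L·ρ)). With ε/D = 5.3e-05/0.0487 = 0.00109, iterate starting from f = 0.02:
  f = 0.02 → V = √(2·7.66e+04·0.0487/(0.02·59.8·1760)) = 1.883 m/s; Re = ρVD/μ = 6.986e+04; f → 0.02347
  f = 0.02347 → V = 1.738 m/s; Re = 6.449e+04; f → 0.02368
Converged (Δf/f < 1%). With the final f = 0.02368: V = √(2·7.66e+04·0.0487/(0.02368·59.8·1760)) = 1.73 m/s.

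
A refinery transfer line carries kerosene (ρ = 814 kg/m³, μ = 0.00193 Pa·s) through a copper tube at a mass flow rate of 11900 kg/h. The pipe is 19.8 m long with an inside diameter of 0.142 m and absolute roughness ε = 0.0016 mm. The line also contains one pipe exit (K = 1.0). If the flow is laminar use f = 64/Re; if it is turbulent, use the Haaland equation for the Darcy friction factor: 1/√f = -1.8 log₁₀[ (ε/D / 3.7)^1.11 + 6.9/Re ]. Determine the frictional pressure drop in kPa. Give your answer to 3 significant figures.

ΔP ≈ 0.130 kPa

ṁ = 11900 kg/h = 11900/3600 = 3.306 kg/s.
A = πD²/4 = π(0.142)²/4 = 0.01584 m²; mean velocity V = ṁ/(ρA) = 3.306/(814 · 0.01584) = 0.2564 m/s.
Reynolds number Re = ρVD/μ = 814 · 0.2564 · 0.142 / 0.00193 = 1.536e+04.
Re > 4000 → turbulent. Relative roughness ε/D = 1.6e-06/0.142 = 1.13e-05. Haaland: 1/√f = -1.8 log₁₀[(1.13e-05/3.7)^1.11 + 6.9/1.536e+04] = -1.8 log₁₀[7.53e-07 + 0.000449] = 6.024, so f = 0.02756.
Total minor-loss coefficient ΣK = 1·1 = 1.
ΔP = [f·L/D + ΣK]·(ρV²/2) = [0.02756·19.8/0.142 + 1]·(814·0.2564²/2) = [3.842 + 1]·26.76 = 129.6 Pa.
ΔP = 129.6 Pa = 0.130 kPa.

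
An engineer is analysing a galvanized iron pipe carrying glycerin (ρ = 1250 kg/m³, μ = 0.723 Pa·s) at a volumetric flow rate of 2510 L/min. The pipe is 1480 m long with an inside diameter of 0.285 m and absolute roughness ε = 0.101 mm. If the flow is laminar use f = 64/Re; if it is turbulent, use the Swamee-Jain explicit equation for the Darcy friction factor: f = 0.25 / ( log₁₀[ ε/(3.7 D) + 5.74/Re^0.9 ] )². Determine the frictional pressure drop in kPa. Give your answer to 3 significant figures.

Q = 2510 L/min = 2510/60000 = 0.04183 m³/s.
Cross-sectional area A = πD²/4 = π(0.285)²/4 = 0.06379 m²; mean velocity V = Q/A = 0.04183/0.06379 = 0.6558 m/s.
Reynolds number Re = ρVD/μ = 1250 · 0.6558 · 0.285 / 0.723 = 323.1.
Re < 2300 → laminar flow, so f = 64/Re = 64/323.1 = 0.1981 (the turbulent correlation is not needed).
Darcy-Weisbach: ΔP = f(L/D)(ρV²/2) = 0.1981·(1480/0.285)·(1250·0.6558²/2) = 0.1981·5193·268.8 = 2.764e+05 Pa.
ΔP = 2.764e+05 Pa = 276 kPa.

ΔP ≈ 276 kPa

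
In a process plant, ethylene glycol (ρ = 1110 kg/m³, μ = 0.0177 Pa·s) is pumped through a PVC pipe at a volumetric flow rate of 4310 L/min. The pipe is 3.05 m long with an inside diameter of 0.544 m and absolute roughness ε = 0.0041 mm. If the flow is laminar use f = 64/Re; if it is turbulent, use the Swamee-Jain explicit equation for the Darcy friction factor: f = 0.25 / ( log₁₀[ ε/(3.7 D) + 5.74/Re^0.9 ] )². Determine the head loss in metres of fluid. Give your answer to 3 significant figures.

Q = 4310 L/min = 4310/60000 = 0.07183 m³/s.
Cross-sectional area A = πD²/4 = π(0.544)²/4 = 0.2324 m²; mean velocity V = Q/A = 0.07183/0.2324 = 0.3091 m/s.
Reynolds number Re = ρVD/μ = 1110 · 0.3091 · 0.544 / 0.0177 = 1.054e+04.
Re > 4000 → turbulent. Relative roughness ε/D = 4.1e-06/0.544 = 7.54e-06. Swamee-Jain: f = 0.25/(log₁₀[7.54e-06/3.7 + 5.74/1.054e+04^0.9])² = 0.25/(log₁₀[2.04e-06 + 0.00137])² = 0.25/(-2.861)² = 0.03054.
Darcy-Weisbach: ΔP = f(L/D)(ρV²/2) = 0.03054·(3.05/0.544)·(1110·0.3091²/2) = 0.03054·5.607·53.01 = 9.077 Pa.
Head loss h_f = ΔP/(ρg) = 9.077/(1110·9.81) = 8.34×10^-4 m.

h_f ≈ 8.34×10^-4 m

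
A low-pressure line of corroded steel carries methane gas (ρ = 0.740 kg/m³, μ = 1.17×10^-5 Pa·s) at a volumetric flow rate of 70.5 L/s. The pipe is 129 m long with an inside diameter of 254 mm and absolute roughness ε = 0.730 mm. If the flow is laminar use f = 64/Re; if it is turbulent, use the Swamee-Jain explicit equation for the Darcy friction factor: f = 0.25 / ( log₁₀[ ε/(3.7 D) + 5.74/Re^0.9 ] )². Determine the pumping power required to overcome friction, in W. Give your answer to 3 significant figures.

Q = 70.5 L/s = 70.5/1000 = 0.0705 m³/s.
Cross-sectional area A = πD²/4 = π(0.254)²/4 = 0.05067 m²; mean velocity V = Q/A = 0.0705/0.05067 = 1.391 m/s.
Reynolds number Re = ρVD/μ = 0.74 · 1.391 · 0.254 / 1.17e-05 = 2.235e+04.
Re > 4000 → turbulent. Relative roughness ε/D = 0.00073/0.254 = 0.00287. Swamee-Jain: f = 0.25/(log₁₀[0.00287/3.7 + 5.74/2.235e+04^0.9])² = 0.25/(log₁₀[0.000777 + 0.000699])² = 0.25/(-2.831)² = 0.03119.
Darcy-Weisbach: ΔP = f(L/D)(ρV²/2) = 0.03119·(129/0.254)·(0.74·1.391²/2) = 0.03119·507.9·0.7163 = 11.35 Pa.
Pumping power P = QΔP = 0.0705·11.35 = 0.8000 W = 0.800 W.

P ≈ 0.800 W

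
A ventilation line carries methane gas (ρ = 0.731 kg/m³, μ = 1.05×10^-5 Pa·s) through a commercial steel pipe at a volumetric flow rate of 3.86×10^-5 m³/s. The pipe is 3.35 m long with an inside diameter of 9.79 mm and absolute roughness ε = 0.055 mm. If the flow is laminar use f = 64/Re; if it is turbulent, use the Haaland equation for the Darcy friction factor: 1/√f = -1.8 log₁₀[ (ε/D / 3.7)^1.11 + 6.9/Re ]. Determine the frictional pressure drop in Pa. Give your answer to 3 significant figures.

ΔP ≈ 6.02 Pa

Cross-sectional area A = πD²/4 = π(0.00979)²/4 = 7.528e-05 m²; mean velocity V = Q/A = 3.86e-05/7.528e-05 = 0.5128 m/s.
Reynolds number Re = ρVD/μ = 0.731 · 0.5128 · 0.00979 / 1.05e-05 = 349.5.
Re < 2300 → laminar flow, so f = 64/Re = 64/349.5 = 0.1831 (the turbulent correlation is not needed).
Darcy-Weisbach: ΔP = f(L/D)(ρV²/2) = 0.1831·(3.35/0.00979)·(0.731·0.5128²/2) = 0.1831·342.2·0.09611 = 6.022 Pa.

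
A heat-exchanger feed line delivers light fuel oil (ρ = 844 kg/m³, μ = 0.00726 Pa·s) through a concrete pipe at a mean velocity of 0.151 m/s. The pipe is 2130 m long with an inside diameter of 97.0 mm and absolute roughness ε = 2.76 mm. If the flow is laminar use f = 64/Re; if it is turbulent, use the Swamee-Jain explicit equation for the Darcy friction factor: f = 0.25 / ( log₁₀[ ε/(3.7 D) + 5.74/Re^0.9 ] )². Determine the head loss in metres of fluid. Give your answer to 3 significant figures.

h_f ≈ 0.959 m

Reynolds number Re = ρVD/μ = 844 · 0.151 · 0.097 / 0.00726 = 1703.
Re < 2300 → laminar flow, so f = 64/Re = 64/1703 = 0.03759 (the turbulent correlation is not needed).
Darcy-Weisbach: ΔP = f(L/D)(ρV²/2) = 0.03759·(2130/0.097)·(844·0.151²/2) = 0.03759·2.196e+04·9.622 = 7941 Pa.
Head loss h_f = ΔP/(ρg) = 7941/(844·9.81) = 0.959 m.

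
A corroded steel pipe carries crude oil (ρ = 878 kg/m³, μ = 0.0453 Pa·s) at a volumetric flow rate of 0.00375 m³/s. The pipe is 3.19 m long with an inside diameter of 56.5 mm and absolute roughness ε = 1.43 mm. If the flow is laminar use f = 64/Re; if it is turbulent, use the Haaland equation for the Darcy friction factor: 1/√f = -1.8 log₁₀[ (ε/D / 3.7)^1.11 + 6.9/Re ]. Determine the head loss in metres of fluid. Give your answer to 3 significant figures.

Cross-sectional area A = πD²/4 = π(0.0565)²/4 = 0.002507 m²; mean velocity V = Q/A = 0.00375/0.002507 = 1.496 m/s.
Reynolds number Re = ρVD/μ = 878 · 1.496 · 0.0565 / 0.0453 = 1638.
Re < 2300 → laminar flow, so f = 64/Re = 64/1638 = 0.03907 (the turbulent correlation is not needed).
Darcy-Weisbach: ΔP = f(L/D)(ρV²/2) = 0.03907·(3.19/0.0565)·(878·1.496²/2) = 0.03907·56.46·982.1 = 2167 Pa.
Head loss h_f = ΔP/(ρg) = 2167/(878·9.81) = 0.252 m.

h_f ≈ 0.252 m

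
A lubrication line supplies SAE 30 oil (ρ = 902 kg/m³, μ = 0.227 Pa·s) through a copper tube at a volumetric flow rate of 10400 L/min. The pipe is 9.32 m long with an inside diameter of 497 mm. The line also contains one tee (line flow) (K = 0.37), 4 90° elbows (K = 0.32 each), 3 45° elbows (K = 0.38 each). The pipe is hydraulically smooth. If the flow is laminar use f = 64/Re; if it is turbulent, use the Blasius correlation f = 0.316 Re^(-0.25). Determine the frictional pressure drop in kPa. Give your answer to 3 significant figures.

ΔP ≈ 1.25 kPa

Q = 10400 L/min = 10400/60000 = 0.1733 m³/s.
Cross-sectional area A = πD²/4 = π(0.497)²/4 = 0.194 m²; mean velocity V = Q/A = 0.1733/0.194 = 0.8935 m/s.
Reynolds number Re = ρVD/μ = 902 · 0.8935 · 0.497 / 0.227 = 1764.
Re < 2300 → laminar flow, so f = 64/Re = 64/1764 = 0.03627 (the turbulent correlation is not needed).
Total minor-loss coefficient ΣK = 1·0.37 + 4·0.32 + 3·0.38 = 2.79.
ΔP = [f·L/D + ΣK]·(ρV²/2) = [0.03627·9.32/0.497 + 2.79]·(902·0.8935²/2) = [0.6802 + 2.79]·360 = 1249 Pa.
ΔP = 1249 Pa = 1.25 kPa.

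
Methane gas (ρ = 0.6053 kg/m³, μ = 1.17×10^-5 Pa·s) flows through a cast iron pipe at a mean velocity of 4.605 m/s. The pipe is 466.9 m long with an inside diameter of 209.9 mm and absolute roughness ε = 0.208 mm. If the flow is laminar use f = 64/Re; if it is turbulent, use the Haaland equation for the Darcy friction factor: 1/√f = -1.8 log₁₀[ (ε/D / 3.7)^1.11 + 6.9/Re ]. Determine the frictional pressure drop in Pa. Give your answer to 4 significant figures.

Reynolds number Re = ρVD/μ = 0.6053 · 4.605 · 0.2099 / 1.17e-05 = 5.001e+04.
Re > 4000 → turbulent. Relative roughness ε/D = 0.000208/0.2099 = 0.000991. Haaland: 1/√f = -1.8 log₁₀[(0.000991/3.7)^1.11 + 6.9/5.001e+04] = -1.8 log₁₀[0.000108 + 0.000138] = 6.495, so f = 0.0237.
Darcy-Weisbach: ΔP = f(L/D)(ρV²/2) = 0.0237·(466.9/0.2099)·(0.6053·4.605²/2) = 0.0237·2224·6.418 = 338.4 Pa.

ΔP ≈ 338.4 Pa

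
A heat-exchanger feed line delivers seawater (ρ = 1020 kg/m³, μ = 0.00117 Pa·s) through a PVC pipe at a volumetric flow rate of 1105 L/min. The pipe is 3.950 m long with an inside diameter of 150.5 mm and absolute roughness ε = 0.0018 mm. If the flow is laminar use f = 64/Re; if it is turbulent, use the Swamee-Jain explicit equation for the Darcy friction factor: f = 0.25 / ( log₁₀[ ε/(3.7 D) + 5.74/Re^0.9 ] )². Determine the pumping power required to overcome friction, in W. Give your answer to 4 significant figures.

P ≈ 4.454 W

Q = 1105 L/min = 1105/60000 = 0.01842 m³/s.
Cross-sectional area A = πD²/4 = π(0.1505)²/4 = 0.01779 m²; mean velocity V = Q/A = 0.01842/0.01779 = 1.035 m/s.
Reynolds number Re = ρVD/μ = 1020 · 1.035 · 0.1505 / 0.00117 = 1.358e+05.
Re > 4000 → turbulent. Relative roughness ε/D = 1.8e-06/0.1505 = 1.2e-05. Swamee-Jain: f = 0.25/(log₁₀[1.2e-05/3.7 + 5.74/1.358e+05^0.9])² = 0.25/(log₁₀[3.23e-06 + 0.000138])² = 0.25/(-3.851)² = 0.01686.
Darcy-Weisbach: ΔP = f(L/D)(ρV²/2) = 0.01686·(3.95/0.1505)·(1020·1.035²/2) = 0.01686·26.25·546.6 = 241.9 Pa.
Pumping power P = QΔP = 0.01842·241.9 = 4.4545 W = 4.454 W.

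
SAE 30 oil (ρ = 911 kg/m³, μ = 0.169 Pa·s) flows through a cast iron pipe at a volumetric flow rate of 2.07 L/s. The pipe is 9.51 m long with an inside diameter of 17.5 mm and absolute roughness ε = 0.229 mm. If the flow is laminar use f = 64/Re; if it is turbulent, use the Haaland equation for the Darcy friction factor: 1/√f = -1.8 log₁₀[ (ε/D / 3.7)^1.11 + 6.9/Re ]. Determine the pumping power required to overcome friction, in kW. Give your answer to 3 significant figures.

P ≈ 2.99 kW

Q = 2.07 L/s = 2.07/1000 = 0.00207 m³/s.
Cross-sectional area A = πD²/4 = π(0.0175)²/4 = 0.0002405 m²; mean velocity V = Q/A = 0.00207/0.0002405 = 8.606 m/s.
Reynolds number Re = ρVD/μ = 911 · 8.606 · 0.0175 / 0.169 = 811.8.
Re < 2300 → laminar flow, so f = 64/Re = 64/811.8 = 0.07883 (the turbulent correlation is not needed).
Darcy-Weisbach: ΔP = f(L/D)(ρV²/2) = 0.07883·(9.51/0.0175)·(911·8.606²/2) = 0.07883·543.4·3.374e+04 = 1.445e+06 Pa.
Pumping power P = QΔP = 0.00207·1.445e+06 = 2992 W = 2.99 kW.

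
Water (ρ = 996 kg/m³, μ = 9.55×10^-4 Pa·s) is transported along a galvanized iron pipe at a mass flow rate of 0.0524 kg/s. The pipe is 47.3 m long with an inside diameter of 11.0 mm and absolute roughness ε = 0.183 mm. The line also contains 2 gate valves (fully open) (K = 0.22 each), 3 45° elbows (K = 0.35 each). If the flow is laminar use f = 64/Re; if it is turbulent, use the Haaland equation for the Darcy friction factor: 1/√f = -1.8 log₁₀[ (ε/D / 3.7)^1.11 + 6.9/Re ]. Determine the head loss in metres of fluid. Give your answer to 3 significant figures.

h_f ≈ 3.48 m

A = πD²/4 = π(0.011)²/4 = 9.503e-05 m²; mean velocity V = ṁ/(ρA) = 0.0524/(996 · 9.503e-05) = 0.5536 m/s.
Reynolds number Re = ρVD/μ = 996 · 0.5536 · 0.011 / 0.000955 = 6351.
Re > 4000 → turbulent. Relative roughness ε/D = 0.000183/0.011 = 0.0166. Haaland: 1/√f = -1.8 log₁₀[(0.0166/3.7)^1.11 + 6.9/6351] = -1.8 log₁₀[0.00248 + 0.00109] = 4.406, so f = 0.05152.
Total minor-loss coefficient ΣK = 2·0.22 + 3·0.35 = 1.49.
ΔP = [f·L/D + ΣK]·(ρV²/2) = [0.05152·47.3/0.011 + 1.49]·(996·0.5536²/2) = [221.5 + 1.49]·152.6 = 3.404e+04 Pa.
Head loss h_f = ΔP/(ρg) = 3.404e+04/(996·9.81) = 3.48 m.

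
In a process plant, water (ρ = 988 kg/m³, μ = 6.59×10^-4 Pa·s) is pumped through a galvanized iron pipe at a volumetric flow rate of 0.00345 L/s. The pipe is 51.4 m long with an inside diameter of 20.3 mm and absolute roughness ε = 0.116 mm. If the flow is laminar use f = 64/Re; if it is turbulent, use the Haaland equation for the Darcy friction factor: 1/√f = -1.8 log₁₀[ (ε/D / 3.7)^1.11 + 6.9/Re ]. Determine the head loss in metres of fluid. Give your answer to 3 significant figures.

h_f ≈ 0.00289 m

Q = 0.00345 L/s = 0.00345/1000 = 3.45e-06 m³/s.
Cross-sectional area A = πD²/4 = π(0.0203)²/4 = 0.0003237 m²; mean velocity V = Q/A = 3.45e-06/0.0003237 = 0.01066 m/s.
Reynolds number Re = ρVD/μ = 988 · 0.01066 · 0.0203 / 0.000659 = 324.4.
Re < 2300 → laminar flow, so f = 64/Re = 64/324.4 = 0.1973 (the turbulent correlation is not needed).
Darcy-Weisbach: ΔP = f(L/D)(ρV²/2) = 0.1973·(51.4/0.0203)·(988·0.01066²/2) = 0.1973·2532·0.05613 = 28.04 Pa.
Head loss h_f = ΔP/(ρg) = 28.04/(988·9.81) = 0.00289 m.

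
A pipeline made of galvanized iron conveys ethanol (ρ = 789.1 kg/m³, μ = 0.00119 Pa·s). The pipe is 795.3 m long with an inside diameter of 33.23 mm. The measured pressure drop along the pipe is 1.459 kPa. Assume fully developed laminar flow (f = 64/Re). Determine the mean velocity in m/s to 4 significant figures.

For laminar flow, f = 64/Re with Re = ρVD/μ, so Darcy-Weisbach reduces to ΔP = 32μLV/D². Solving for V: V = ΔP·D²/(32μL) = 1459·(0.03323)²/(32·0.00119·795.3) = 0.0532 m/s.
Check: Re = ρVD/μ = 789.1·0.0532·0.03323/0.00119 = 1172 < 2300, so the laminar assumption holds.

V ≈ 0.05320 m/s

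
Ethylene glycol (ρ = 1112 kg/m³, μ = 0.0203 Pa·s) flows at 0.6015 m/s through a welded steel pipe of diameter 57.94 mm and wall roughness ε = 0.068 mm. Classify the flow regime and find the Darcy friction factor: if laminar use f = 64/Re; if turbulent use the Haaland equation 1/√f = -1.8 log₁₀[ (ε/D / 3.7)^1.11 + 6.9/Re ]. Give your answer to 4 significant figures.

Re = ρVD/μ = 1112·0.6015·0.05794/0.0203 = 1909.
Re < 2300 → laminar, so f = 64/Re = 0.03352 (roughness is irrelevant in laminar flow).

f ≈ 0.03352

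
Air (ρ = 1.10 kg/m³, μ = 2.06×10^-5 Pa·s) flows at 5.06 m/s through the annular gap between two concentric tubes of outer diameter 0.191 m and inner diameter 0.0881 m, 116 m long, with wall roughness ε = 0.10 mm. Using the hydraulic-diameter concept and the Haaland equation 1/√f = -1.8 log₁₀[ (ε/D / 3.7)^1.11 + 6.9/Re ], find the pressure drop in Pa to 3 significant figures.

ΔP ≈ 411 Pa

Hydraulic diameter D_h = 4A/P = D_o - D_i = 0.191 - 0.0881 = 0.1029 m.
Re = ρVD_h/μ = 1.1·5.06·0.1029/2.06e-05 = 2.78e+04.
ε/D_h = 0.0001/0.1029 = 0.000972; Haaland gives 1/√f = -1.8 log₁₀[0.000106+0.000248] = 6.211, so f = 0.02592.
ΔP = f(L/D_h)(ρV²/2) = 0.02592·116/0.1029·14.08 = 411.5 Pa.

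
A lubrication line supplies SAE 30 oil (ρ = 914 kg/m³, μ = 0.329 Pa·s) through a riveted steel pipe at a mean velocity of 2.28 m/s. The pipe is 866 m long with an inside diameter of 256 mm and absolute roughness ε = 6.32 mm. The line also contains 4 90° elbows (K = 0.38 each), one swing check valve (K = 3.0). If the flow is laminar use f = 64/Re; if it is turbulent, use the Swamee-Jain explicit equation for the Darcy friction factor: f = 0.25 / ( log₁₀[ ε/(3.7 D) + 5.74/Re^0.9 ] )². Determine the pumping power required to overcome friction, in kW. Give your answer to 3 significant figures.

P ≈ 38.5 kW

Reynolds number Re = ρVD/μ = 914 · 2.28 · 0.256 / 0.329 = 1622.
Re < 2300 → laminar flow, so f = 64/Re = 64/1622 = 0.03947 (the turbulent correlation is not needed).
Total minor-loss coefficient ΣK = 4·0.38 + 1·3 = 4.52.
ΔP = [f·L/D + ΣK]·(ρV²/2) = [0.03947·866/0.256 + 4.52]·(914·2.28²/2) = [133.5 + 4.52]·2376 = 3.279e+05 Pa.
Q = V·A = 2.28·0.05147 = 0.1174 m³/s.
Pumping power P = QΔP = 0.1174·3.279e+05 = 38480 W = 38.5 kW.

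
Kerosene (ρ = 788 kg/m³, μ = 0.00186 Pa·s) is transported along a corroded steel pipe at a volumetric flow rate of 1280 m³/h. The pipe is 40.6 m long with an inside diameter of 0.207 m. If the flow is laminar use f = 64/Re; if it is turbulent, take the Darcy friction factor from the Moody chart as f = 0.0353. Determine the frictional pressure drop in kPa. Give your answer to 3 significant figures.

ΔP ≈ 304 kPa

Q = 1280 m³/h = 1280/3600 = 0.3556 m³/s.
Cross-sectional area A = πD²/4 = π(0.207)²/4 = 0.03365 m²; mean velocity V = Q/A = 0.3556/0.03365 = 10.57 m/s.
Reynolds number Re = ρVD/μ = 788 · 10.57 · 0.207 / 0.00186 = 9.265e+05.
Re > 4000 → turbulent; use the Moody-chart value f = 0.0353.
Darcy-Weisbach: ΔP = f(L/D)(ρV²/2) = 0.0353·(40.6/0.207)·(788·10.57²/2) = 0.0353·196.1·4.398e+04 = 3.045e+05 Pa.
ΔP = 3.045e+05 Pa = 304 kPa.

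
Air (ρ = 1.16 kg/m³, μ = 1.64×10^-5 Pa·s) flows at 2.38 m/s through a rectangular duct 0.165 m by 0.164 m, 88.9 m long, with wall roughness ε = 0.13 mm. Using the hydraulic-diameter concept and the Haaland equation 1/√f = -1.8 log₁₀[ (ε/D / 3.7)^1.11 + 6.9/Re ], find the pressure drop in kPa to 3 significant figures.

ΔP ≈ 0.0453 kPa

Hydraulic diameter D_h = 4A/P = 4·(0.165·0.164)/(2·(0.165+0.164)) = 0.1082/0.658 = 0.1645 m.
Re = ρVD_h/μ = 1.16·2.38·0.1645/1.64e-05 = 2.769e+04.
ε/D_h = 0.00013/0.1645 = 0.00079; Haaland gives 1/√f = -1.8 log₁₀[8.43e-05+0.000249] = 6.258, so f = 0.02553.
ΔP = f(L/D_h)(ρV²/2) = 0.02553·88.9/0.1645·3.285 = 45.33 Pa.
ΔP = 0.0453 kPa.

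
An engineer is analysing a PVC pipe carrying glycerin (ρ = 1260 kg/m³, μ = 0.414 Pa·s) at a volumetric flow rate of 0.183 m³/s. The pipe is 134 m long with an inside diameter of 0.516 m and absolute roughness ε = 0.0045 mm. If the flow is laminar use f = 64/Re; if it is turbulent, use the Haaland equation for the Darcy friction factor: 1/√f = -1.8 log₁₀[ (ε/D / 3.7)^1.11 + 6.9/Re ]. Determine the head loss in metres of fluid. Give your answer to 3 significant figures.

h_f ≈ 0.472 m

Cross-sectional area A = πD²/4 = π(0.516)²/4 = 0.2091 m²; mean velocity V = Q/A = 0.183/0.2091 = 0.8751 m/s.
Reynolds number Re = ρVD/μ = 1260 · 0.8751 · 0.516 / 0.414 = 1374.
Re < 2300 → laminar flow, so f = 64/Re = 64/1374 = 0.04657 (the turbulent correlation is not needed).
Darcy-Weisbach: ΔP = f(L/D)(ρV²/2) = 0.04657·(134/0.516)·(1260·0.8751²/2) = 0.04657·259.7·482.5 = 5835 Pa.
Head loss h_f = ΔP/(ρg) = 5835/(1260·9.81) = 0.472 m.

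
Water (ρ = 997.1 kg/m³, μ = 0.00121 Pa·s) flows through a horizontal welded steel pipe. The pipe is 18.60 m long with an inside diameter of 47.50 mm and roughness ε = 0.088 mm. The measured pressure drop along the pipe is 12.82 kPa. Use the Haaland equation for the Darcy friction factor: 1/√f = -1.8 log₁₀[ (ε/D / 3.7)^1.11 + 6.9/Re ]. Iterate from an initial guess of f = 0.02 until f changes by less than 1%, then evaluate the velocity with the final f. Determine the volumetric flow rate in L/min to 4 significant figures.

Q ≈ 171.0 L/min

Rearranging Darcy-Weisbach: V = √(2·ΔP·D/(f·L·ρ)). With ε/D = 8.8e-05/0.0475 = 0.00185, iterate starting from f = 0.02:
  f = 0.02 → V = √(2·1.282e+04·0.0475/(0.02·18.6·997.1)) = 1.812 m/s; Re = ρVD/μ = 7.093e+04; f → 0.02516
  f = 0.02516 → V = 1.616 m/s; Re = 6.324e+04; f → 0.02539
Converged (Δf/f < 1%). With the final f = 0.02539: V = √(2·1.282e+04·0.0475/(0.02539·18.6·997.1)) = 1.608 m/s.
Q = V·A = 1.608·(π/4·0.0475²) = 0.00285 m³/s = 171.0 L/min.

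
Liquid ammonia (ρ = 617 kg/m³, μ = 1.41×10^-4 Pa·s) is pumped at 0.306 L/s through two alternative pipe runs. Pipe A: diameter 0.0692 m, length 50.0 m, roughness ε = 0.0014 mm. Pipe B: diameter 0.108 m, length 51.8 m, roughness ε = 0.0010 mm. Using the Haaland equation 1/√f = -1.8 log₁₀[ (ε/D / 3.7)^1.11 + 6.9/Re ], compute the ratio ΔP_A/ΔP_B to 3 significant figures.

Pipe A: V = Q/A = 0.000306/0.003761 = 0.08136 m/s; Re = 2.464e+04; ε/D = 2.02e-05; Haaland → f = 0.02448; ΔP_A = f(L/D)(ρV²/2) = 36.13 Pa.
Pipe B: V = Q/A = 0.000306/0.009161 = 0.0334 m/s; Re = 1.579e+04; ε/D = 9.26e-06; Haaland → f = 0.02736; ΔP_B = f(L/D)(ρV²/2) = 4.517 Pa.
ΔP_A/ΔP_B = 36.13/4.517 = 8.00.

ΔP_A/ΔP_B ≈ 8.00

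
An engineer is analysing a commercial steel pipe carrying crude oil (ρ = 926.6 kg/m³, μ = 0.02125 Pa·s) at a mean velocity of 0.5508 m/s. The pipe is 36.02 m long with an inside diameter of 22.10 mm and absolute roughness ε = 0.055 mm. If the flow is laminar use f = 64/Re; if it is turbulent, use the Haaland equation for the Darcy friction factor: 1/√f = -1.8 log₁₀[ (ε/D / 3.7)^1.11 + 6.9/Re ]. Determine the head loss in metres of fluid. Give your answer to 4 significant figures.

h_f ≈ 3.039 m

Reynolds number Re = ρVD/μ = 926.6 · 0.5508 · 0.0221 / 0.0213 = 530.8.
Re < 2300 → laminar flow, so f = 64/Re = 64/530.8 = 0.1206 (the turbulent correlation is not needed).
Darcy-Weisbach: ΔP = f(L/D)(ρV²/2) = 0.1206·(36.02/0.0221)·(926.6·0.5508²/2) = 0.1206·1630·140.6 = 2.762e+04 Pa.
Head loss h_f = ΔP/(ρg) = 2.762e+04/(926.6·9.81) = 3.039 m.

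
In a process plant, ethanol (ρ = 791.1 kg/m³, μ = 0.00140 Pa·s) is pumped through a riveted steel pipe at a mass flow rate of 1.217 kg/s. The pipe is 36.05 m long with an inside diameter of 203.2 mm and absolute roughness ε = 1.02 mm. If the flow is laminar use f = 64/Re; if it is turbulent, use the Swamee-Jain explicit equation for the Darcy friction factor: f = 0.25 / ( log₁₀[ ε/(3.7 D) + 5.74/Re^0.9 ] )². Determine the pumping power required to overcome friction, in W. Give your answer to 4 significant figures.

A = πD²/4 = π(0.2032)²/4 = 0.03243 m²; mean velocity V = ṁ/(ρA) = 1.217/(791.1 · 0.03243) = 0.04744 m/s.
Reynolds number Re = ρVD/μ = 791.1 · 0.04744 · 0.2032 / 0.0014 = 5447.
Re > 4000 → turbulent. Relative roughness ε/D = 0.00102/0.2032 = 0.00502. Swamee-Jain: f = 0.25/(log₁₀[0.00502/3.7 + 5.74/5447^0.9])² = 0.25/(log₁₀[0.00136 + 0.00249])² = 0.25/(-2.415)² = 0.04287.
Darcy-Weisbach: ΔP = f(L/D)(ρV²/2) = 0.04287·(36.05/0.2032)·(791.1·0.04744²/2) = 0.04287·177.4·0.8901 = 6.77 Pa.
Q = ṁ/ρ = 1.217/791.1 = 0.001538 m³/s.
Pumping power P = QΔP = 0.001538·6.77 = 0.010415 W = 0.01042 W.

P ≈ 0.01042 W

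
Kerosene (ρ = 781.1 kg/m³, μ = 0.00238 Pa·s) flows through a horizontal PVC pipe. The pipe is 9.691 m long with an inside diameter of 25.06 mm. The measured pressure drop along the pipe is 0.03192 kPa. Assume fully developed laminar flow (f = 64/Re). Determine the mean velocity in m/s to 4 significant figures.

For laminar flow, f = 64/Re with Re = ρVD/μ, so Darcy-Weisbach reduces to ΔP = 32μLV/D². Solving for V: V = ΔP·D²/(32μL) = 31.92·(0.02506)²/(32·0.00238·9.691) = 0.02716 m/s.
Check: Re = ρVD/μ = 781.1·0.02716·0.02506/0.00238 = 223.4 < 2300, so the laminar assumption holds.

V ≈ 0.02716 m/s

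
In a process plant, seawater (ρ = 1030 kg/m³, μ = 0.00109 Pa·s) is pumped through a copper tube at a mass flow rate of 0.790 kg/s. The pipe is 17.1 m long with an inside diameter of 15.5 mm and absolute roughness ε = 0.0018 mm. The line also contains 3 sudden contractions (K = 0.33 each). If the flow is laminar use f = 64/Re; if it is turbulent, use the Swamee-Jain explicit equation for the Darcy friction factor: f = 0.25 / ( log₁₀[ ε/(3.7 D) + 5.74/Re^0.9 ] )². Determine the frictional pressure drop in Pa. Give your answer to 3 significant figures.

ΔP ≈ 201000 Pa

A = πD²/4 = π(0.0155)²/4 = 0.0001887 m²; mean velocity V = ṁ/(ρA) = 0.79/(1030 · 0.0001887) = 4.065 m/s.
Reynolds number Re = ρVD/μ = 1030 · 4.065 · 0.0155 / 0.00109 = 5.954e+04.
Re > 4000 → turbulent. Relative roughness ε/D = 1.8e-06/0.0155 = 0.000116. Swamee-Jain: f = 0.25/(log₁₀[0.000116/3.7 + 5.74/5.954e+04^0.9])² = 0.25/(log₁₀[3.14e-05 + 0.000289])² = 0.25/(-3.494)² = 0.02048.
Total minor-loss coefficient ΣK = 3·0.33 = 0.99.
ΔP = [f·L/D + ΣK]·(ρV²/2) = [0.02048·17.1/0.0155 + 0.99]·(1030·4.065²/2) = [22.6 + 0.99]·8509 = 2.007e+05 Pa.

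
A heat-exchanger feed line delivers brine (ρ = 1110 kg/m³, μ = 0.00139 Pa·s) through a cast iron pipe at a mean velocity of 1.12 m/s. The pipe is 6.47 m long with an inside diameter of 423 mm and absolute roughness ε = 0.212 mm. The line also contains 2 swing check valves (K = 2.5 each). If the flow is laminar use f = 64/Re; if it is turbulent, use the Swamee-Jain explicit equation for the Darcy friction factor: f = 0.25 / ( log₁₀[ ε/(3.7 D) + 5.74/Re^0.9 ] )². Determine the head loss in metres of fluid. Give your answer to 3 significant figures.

h_f ≈ 0.337 m

Reynolds number Re = ρVD/μ = 1110 · 1.12 · 0.423 / 0.00139 = 3.783e+05.
Re > 4000 → turbulent. Relative roughness ε/D = 0.000212/0.423 = 0.000501. Swamee-Jain: f = 0.25/(log₁₀[0.000501/3.7 + 5.74/3.783e+05^0.9])² = 0.25/(log₁₀[0.000135 + 5.48e-05])² = 0.25/(-3.721)² = 0.01806.
Total minor-loss coefficient ΣK = 2·2.5 = 5.
ΔP = [f·L/D + ΣK]·(ρV²/2) = [0.01806·6.47/0.423 + 5]·(1110·1.12²/2) = [0.2762 + 5]·696.2 = 3673 Pa.
Head loss h_f = ΔP/(ρg) = 3673/(1110·9.81) = 0.337 m.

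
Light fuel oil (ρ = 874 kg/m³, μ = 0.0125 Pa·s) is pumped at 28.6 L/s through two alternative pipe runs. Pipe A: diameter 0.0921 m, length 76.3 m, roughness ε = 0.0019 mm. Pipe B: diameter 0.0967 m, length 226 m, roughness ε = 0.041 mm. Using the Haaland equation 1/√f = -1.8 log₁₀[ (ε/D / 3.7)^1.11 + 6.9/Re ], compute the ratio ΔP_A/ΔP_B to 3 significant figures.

Pipe A: V = Q/A = 0.0286/0.006662 = 4.293 m/s; Re = 2.765e+04; ε/D = 2.06e-05; Haaland → f = 0.02381; ΔP_A = f(L/D)(ρV²/2) = 1.589e+05 Pa.
Pipe B: V = Q/A = 0.0286/0.007344 = 3.894 m/s; Re = 2.633e+04; ε/D = 0.000424; Haaland → f = 0.02496; ΔP_B = f(L/D)(ρV²/2) = 3.865e+05 Pa.
ΔP_A/ΔP_B = 1.589e+05/3.865e+05 = 0.411.

ΔP_A/ΔP_B ≈ 0.411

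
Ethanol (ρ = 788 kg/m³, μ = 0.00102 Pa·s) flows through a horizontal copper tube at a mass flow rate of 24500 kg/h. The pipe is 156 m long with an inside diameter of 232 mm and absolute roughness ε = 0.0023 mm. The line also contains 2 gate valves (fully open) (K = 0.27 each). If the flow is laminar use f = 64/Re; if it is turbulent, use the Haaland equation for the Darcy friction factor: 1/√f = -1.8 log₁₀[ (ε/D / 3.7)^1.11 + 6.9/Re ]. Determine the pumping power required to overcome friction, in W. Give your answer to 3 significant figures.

ṁ = 24500 kg/h = 24500/3600 = 6.806 kg/s.
A = πD²/4 = π(0.232)²/4 = 0.04227 m²; mean velocity V = ṁ/(ρA) = 6.806/(788 · 0.04227) = 0.2043 m/s.
Reynolds number Re = ρVD/μ = 788 · 0.2043 · 0.232 / 0.00102 = 3.662e+04.
Re > 4000 → turbulent. Relative roughness ε/D = 2.3e-06/0.232 = 9.91e-06. Haaland: 1/√f = -1.8 log₁₀[(9.91e-06/3.7)^1.11 + 6.9/3.662e+04] = -1.8 log₁₀[6.53e-07 + 0.000188] = 6.702, so f = 0.02226.
Total minor-loss coefficient ΣK = 2·0.27 = 0.54.
ΔP = [f·L/D + ΣK]·(ρV²/2) = [0.02226·156/0.232 + 0.54]·(788·0.2043²/2) = [14.97 + 0.54]·16.45 = 255.1 Pa.
Q = ṁ/ρ = 6.806/788 = 0.008636 m³/s.
Pumping power P = QΔP = 0.008636·255.1 = 2.203 W = 2.20 W.

P ≈ 2.20 W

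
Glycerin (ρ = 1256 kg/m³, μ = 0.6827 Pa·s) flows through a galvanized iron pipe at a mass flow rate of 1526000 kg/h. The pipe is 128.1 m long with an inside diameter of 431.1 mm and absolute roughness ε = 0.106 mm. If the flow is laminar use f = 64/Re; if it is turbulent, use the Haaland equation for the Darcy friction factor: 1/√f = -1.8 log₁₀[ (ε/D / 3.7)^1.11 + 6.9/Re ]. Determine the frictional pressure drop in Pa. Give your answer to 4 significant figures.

ṁ = 1526000 kg/h = 1526000/3600 = 423.9 kg/s.
A = πD²/4 = π(0.4311)²/4 = 0.146 m²; mean velocity V = ṁ/(ρA) = 423.9/(1256 · 0.146) = 2.312 m/s.
Reynolds number Re = ρVD/μ = 1256 · 2.312 · 0.4311 / 0.683 = 1834.
Re < 2300 → laminar flow, so f = 64/Re = 64/1834 = 0.0349 (the turbulent correlation is not needed).
Darcy-Weisbach: ΔP = f(L/D)(ρV²/2) = 0.0349·(128.1/0.4311)·(1256·2.312²/2) = 0.0349·297.1·3357 = 3.482e+04 Pa.

ΔP ≈ 34820 Pa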